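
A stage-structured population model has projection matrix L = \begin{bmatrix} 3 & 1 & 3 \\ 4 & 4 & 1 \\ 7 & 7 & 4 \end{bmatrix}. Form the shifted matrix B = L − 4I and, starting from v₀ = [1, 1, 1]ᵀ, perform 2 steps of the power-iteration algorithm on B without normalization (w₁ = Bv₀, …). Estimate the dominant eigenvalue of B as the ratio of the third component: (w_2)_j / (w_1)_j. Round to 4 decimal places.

4.0000

B = L − 4I has rows (-1, 1, 3); (4, 0, 1); (7, 7, 0)
w1 = Bv₀ = (3, 5, 14)
w2 = Bw1 = (44, 26, 56)
Ratio: 56/14 = 4.0000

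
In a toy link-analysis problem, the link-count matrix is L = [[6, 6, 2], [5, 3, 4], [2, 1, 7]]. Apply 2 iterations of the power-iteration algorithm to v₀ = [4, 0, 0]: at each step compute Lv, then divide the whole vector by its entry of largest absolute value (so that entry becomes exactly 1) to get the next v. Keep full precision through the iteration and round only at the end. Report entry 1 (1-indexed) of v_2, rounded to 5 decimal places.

1.00000

Lv0 = (24.000000, 20.000000, 8.000000); divide by 24.000000 → v1 = (1.000000, 0.833333, 0.333333)
Lv1 = (11.666667, 8.833333, 5.166667); divide by 11.666667 → v2 = (1.000000, 0.757143, 0.442857)
Requested entry of v2: 280/280 = 1.00000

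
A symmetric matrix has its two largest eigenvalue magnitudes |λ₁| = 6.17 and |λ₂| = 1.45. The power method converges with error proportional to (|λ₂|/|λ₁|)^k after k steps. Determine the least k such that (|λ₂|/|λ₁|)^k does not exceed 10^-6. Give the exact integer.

|λ₂/λ₁| = 1.45/6.17 = 0.23501
Need k ≥ ln(10^-6) / ln(0.23501) = -13.8155 / -1.4481 ≈ 9.540
Smallest integer k satisfying the bound: 10

10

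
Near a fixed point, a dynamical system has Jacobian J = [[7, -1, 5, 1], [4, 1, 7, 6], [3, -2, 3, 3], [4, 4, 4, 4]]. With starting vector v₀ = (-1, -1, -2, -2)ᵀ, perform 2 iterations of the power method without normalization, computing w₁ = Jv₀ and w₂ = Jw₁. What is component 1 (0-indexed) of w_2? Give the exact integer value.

w1 = Jv₀ = (-18, -31, -13, -24)
w2 = Jw1 = (-184, -338, -103, -344)
The requested component of w2 is -338.

-338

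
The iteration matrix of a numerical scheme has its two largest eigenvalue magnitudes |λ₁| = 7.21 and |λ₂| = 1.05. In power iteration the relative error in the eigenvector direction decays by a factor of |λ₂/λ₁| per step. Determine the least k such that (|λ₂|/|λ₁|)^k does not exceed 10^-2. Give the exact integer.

3

|λ₂/λ₁| = 1.05/7.21 = 0.14563
Need k ≥ ln(10^-2) / ln(0.14563) = -4.6052 / -1.9267 ≈ 2.390
Smallest integer k satisfying the bound: 3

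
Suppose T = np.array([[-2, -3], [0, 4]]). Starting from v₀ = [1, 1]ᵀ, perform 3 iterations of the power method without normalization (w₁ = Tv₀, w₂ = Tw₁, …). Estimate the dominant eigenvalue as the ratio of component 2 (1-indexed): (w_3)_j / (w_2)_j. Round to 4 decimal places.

w1 = Tv₀ = (-5, 4)
w2 = Tw1 = (-2, 16)
w3 = Tw2 = (-44, 64)
Ratio at component: 64 / 16 = 4.0000

λ ≈ 4.0000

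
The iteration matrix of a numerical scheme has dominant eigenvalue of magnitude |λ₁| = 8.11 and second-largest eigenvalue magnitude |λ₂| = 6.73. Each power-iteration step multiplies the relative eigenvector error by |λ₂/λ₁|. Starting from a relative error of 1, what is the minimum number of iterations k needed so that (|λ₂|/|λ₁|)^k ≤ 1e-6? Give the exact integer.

75

|λ₂/λ₁| = 6.73/8.11 = 0.82984
Need k ≥ ln(1e-6) / ln(0.82984) = -13.8155 / -0.1865 ≈ 74.069
Smallest integer k satisfying the bound: 75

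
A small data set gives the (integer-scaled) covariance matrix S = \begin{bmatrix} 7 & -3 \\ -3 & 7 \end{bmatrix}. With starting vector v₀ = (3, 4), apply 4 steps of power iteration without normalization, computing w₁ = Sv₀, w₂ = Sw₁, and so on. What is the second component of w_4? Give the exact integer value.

5896

w1 = Sv₀ = (7·3 + (-3)·4; (-3)·3 + 7·4) = (9, 19)
w2 = Sw1 = (7·9 + (-3)·19; (-3)·9 + 7·19) = (6, 106)
w3 = Sw2 = (-276, 724)
w4 = Sw3 = (-4104, 5896)
The requested component of w4 is 5896.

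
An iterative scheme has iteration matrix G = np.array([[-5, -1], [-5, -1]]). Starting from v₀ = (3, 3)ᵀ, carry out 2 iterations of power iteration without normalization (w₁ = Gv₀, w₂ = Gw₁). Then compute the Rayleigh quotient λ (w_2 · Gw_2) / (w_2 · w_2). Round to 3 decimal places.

λ ≈ -6.000

w1 = Gv₀ = ((-5)·3 + (-1)·3; (-5)·3 + (-1)·3) = (-18, -18)
w2 = Gw1 = ((-5)·(-18) + (-1)·(-18); (-5)·(-18) + (-1)·(-18)) = (108, 108)
Gw2 = (-648, -648)
w2·Gw2 = 108·(-648) + 108·(-648) = -139968; w2·w2 = 108·108 + 108·108 = 23328
λ ≈ -139968/23328 = -6.000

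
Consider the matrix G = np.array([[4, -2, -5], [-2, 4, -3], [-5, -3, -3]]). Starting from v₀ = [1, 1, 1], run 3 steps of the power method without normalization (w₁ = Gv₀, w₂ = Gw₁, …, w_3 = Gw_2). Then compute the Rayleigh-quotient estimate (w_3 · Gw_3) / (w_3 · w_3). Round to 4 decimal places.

w1 = Gv₀ = (-3, -1, -11)
w2 = Gw1 = (45, 35, 51)
w3 = Gw2 = (-145, -103, -483)
Gw3 = (2041, 1327, 2483)
w3·Gw3 = (-145)·2041 + (-103)·1327 + (-483)·2483 = -1631915; w3·w3 = (-145)·(-145) + (-103)·(-103) + (-483)·(-483) = 264923
λ ≈ -1631915/264923 = -6.1600

-6.1600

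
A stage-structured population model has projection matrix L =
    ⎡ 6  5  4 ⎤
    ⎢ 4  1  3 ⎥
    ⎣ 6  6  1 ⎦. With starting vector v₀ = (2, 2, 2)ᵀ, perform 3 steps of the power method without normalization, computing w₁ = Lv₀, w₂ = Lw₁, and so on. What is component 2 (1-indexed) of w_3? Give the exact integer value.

w1 = Lv₀ = (6·2 + 5·2 + 4·2; 4·2 + 1·2 + 3·2; 6·2 + 6·2 + 1·2) = (30, 16, 26)
w2 = Lw1 = (6·30 + 5·16 + 4·26; 4·30 + 1·16 + 3·26; 6·30 + 6·16 + 1·26) = (364, 214, 302)
w3 = Lw2 = (4462, 2576, 3770)
The requested component of w3 is 2576.

2576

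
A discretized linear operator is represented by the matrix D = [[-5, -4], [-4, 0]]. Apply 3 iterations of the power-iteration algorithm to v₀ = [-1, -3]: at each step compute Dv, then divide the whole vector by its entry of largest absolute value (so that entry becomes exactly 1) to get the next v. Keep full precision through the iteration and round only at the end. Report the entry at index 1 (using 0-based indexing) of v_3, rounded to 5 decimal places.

0.51995

Dv0 = (17.000000, 4.000000); divide by 17.000000 → v1 = (1.000000, 0.235294)
Dv1 = (-5.941176, -4.000000); divide by -5.941176 → v2 = (1.000000, 0.673267)
Dv2 = (-7.693069, -4.000000); divide by -7.693069 → v3 = (1.000000, 0.519949)
Requested entry of v3: 404/777 = 0.51995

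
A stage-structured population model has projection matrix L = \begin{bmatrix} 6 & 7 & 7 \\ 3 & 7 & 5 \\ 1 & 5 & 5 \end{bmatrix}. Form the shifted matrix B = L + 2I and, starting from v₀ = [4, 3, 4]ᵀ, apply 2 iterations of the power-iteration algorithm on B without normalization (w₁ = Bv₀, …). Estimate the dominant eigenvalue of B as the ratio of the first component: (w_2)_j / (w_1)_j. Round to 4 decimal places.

17.1605

B = L + 2I has rows (8, 7, 7); (3, 9, 5); (1, 5, 7)
w1 = Bv₀ = (8·4 + 7·3 + 7·4; 3·4 + 9·3 + 5·4; 1·4 + 5·3 + 7·4) = (81, 59, 47)
w2 = Bw1 = (8·81 + 7·59 + 7·47; 3·81 + 9·59 + 5·47; 1·81 + 5·59 + 7·47) = (1390, 1009, 705)
Ratio: 1390/81 = 17.1605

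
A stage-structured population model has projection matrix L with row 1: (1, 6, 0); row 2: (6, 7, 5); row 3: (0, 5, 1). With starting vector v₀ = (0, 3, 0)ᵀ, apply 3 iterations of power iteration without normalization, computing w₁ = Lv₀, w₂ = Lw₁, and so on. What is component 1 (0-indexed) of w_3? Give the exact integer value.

3774

w1 = Lv₀ = (18, 21, 15)
w2 = Lw1 = (144, 330, 120)
w3 = Lw2 = (2124, 3774, 1770)
The requested component of w3 is 3774.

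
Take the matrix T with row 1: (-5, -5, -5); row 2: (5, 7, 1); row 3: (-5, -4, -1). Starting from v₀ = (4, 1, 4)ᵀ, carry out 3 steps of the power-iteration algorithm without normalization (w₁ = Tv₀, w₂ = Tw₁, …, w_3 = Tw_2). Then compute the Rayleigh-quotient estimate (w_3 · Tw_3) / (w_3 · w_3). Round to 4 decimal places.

w1 = Tv₀ = ((-5)·4 + (-5)·1 + (-5)·4; 5·4 + 7·1 + 1·4; (-5)·4 + (-4)·1 + (-1)·4) = (-45, 31, -28)
w2 = Tw1 = ((-5)·(-45) + (-5)·31 + (-5)·(-28); 5·(-45) + 7·31 + 1·(-28); (-5)·(-45) + (-4)·31 + (-1)·(-28)) = (210, -36, 129)
w3 = Tw2 = (-1515, 927, -1035)
Tw3 = (8115, -2121, 4902)
w3·Tw3 = (-1515)·8115 + 927·(-2121) + (-1035)·4902 = -19333962; w3·w3 = (-1515)·(-1515) + 927·927 + (-1035)·(-1035) = 4225779
λ ≈ -19333962/4225779 = -4.5752

λ ≈ -4.5752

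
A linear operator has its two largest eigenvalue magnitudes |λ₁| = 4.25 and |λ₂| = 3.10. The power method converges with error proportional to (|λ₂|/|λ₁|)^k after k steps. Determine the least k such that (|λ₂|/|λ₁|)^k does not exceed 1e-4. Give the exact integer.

|λ₂/λ₁| = 3.10/4.25 = 0.72941
Need k ≥ ln(1e-4) / ln(0.72941) = -9.2103 / -0.3155 ≈ 29.191
Smallest integer k satisfying the bound: 30

30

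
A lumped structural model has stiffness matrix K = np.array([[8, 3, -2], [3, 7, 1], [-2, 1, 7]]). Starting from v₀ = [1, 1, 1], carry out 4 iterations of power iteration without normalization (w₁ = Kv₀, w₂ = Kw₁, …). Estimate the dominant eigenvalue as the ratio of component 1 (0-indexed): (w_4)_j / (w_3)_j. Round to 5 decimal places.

λ ≈ 9.93450

w1 = Kv₀ = (9, 11, 6)
w2 = Kw1 = (93, 110, 35)
w3 = Kw2 = (1004, 1084, 169)
w4 = Kw3 = (10946, 10769, 259)
Ratio at component: 10769 / 1084 = 9.93450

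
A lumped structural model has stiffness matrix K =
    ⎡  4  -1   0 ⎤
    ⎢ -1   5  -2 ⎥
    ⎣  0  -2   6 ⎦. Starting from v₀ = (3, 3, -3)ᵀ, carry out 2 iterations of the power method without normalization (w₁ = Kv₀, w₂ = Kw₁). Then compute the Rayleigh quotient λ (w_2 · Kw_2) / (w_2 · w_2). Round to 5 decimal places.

w1 = Kv₀ = (4·3 + (-1)·3 + 0·(-3); (-1)·3 + 5·3 + (-2)·(-3); 0·3 + (-2)·3 + 6·(-3)) = (9, 18, -24)
w2 = Kw1 = (4·9 + (-1)·18 + 0·(-24); (-1)·9 + 5·18 + (-2)·(-24); 0·9 + (-2)·18 + 6·(-24)) = (18, 129, -180)
Kw2 = (-57, 987, -1338)
w2·Kw2 = 18·(-57) + 129·987 + (-180)·(-1338) = 367137; w2·w2 = 18·18 + 129·129 + (-180)·(-180) = 49365
λ ≈ 367137/49365 = 7.43719

7.43719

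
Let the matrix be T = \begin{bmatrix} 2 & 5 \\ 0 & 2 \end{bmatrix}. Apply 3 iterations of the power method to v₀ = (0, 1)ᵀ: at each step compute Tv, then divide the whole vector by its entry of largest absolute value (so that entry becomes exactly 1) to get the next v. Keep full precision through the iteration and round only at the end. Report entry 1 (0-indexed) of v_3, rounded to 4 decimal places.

Tv0 = (5.00000, 2.00000); divide by 5.00000 → v1 = (1.00000, 0.40000)
Tv1 = (4.00000, 0.80000); divide by 4.00000 → v2 = (1.00000, 0.20000)
Tv2 = (3.00000, 0.40000); divide by 3.00000 → v3 = (1.00000, 0.13333)
Requested entry of v3: 8/60 = 0.1333

0.1333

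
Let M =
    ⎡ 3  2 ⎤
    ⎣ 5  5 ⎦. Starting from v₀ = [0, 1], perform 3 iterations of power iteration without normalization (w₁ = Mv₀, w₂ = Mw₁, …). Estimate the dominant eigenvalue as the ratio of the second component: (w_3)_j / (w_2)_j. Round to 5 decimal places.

7.28571

w1 = Mv₀ = (3·0 + 2·1; 5·0 + 5·1) = (2, 5)
w2 = Mw1 = (3·2 + 2·5; 5·2 + 5·5) = (16, 35)
w3 = Mw2 = (118, 255)
Ratio at component: 255 / 35 = 7.28571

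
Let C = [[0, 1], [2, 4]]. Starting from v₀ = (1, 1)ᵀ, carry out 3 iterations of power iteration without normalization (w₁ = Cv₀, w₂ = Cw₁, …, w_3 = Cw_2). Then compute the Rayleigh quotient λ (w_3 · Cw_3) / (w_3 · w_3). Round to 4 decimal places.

w1 = Cv₀ = (0·1 + 1·1; 2·1 + 4·1) = (1, 6)
w2 = Cw1 = (0·1 + 1·6; 2·1 + 4·6) = (6, 26)
w3 = Cw2 = (26, 116)
Cw3 = (116, 516)
w3·Cw3 = 26·116 + 116·516 = 62872; w3·w3 = 26·26 + 116·116 = 14132
λ ≈ 62872/14132 = 4.4489

4.4489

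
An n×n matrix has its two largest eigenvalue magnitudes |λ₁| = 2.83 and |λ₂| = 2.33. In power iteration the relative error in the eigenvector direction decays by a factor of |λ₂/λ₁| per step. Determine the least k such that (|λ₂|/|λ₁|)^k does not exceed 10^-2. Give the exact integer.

24

|λ₂/λ₁| = 2.33/2.83 = 0.82332
Need k ≥ ln(10^-2) / ln(0.82332) = -4.6052 / -0.1944 ≈ 23.688
Smallest integer k satisfying the bound: 24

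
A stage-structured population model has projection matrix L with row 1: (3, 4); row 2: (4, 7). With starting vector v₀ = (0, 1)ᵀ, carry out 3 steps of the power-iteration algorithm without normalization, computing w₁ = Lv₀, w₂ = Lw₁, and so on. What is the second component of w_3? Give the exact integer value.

615

w1 = Lv₀ = (4, 7)
w2 = Lw1 = (40, 65)
w3 = Lw2 = (380, 615)
The requested component of w3 is 615.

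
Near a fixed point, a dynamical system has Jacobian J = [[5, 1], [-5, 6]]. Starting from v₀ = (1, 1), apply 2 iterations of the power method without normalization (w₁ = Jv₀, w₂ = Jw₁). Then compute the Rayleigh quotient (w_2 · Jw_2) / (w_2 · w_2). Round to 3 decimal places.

w1 = Jv₀ = (5·1 + 1·1; (-5)·1 + 6·1) = (6, 1)
w2 = Jw1 = (5·6 + 1·1; (-5)·6 + 6·1) = (31, -24)
Jw2 = (131, -299)
w2·Jw2 = 31·131 + (-24)·(-299) = 11237; w2·w2 = 31·31 + (-24)·(-24) = 1537
λ ≈ 11237/1537 = 7.311

λ ≈ 7.311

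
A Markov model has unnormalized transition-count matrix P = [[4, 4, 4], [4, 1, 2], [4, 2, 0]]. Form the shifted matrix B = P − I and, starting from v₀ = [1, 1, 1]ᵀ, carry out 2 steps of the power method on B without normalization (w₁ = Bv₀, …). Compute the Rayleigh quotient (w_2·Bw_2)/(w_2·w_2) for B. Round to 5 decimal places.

7.94007

B = P − I has rows (3, 4, 4); (4, 0, 2); (4, 2, -1)
w1 = Bv₀ = (3·1 + 4·1 + 4·1; 4·1 + 0·1 + 2·1; 4·1 + 2·1 + (-1)·1) = (11, 6, 5)
w2 = Bw1 = (3·11 + 4·6 + 4·5; 4·11 + 0·6 + 2·5; 4·11 + 2·6 + (-1)·5) = (77, 54, 51)
Bw2 = (651, 410, 365)
w2·Bw2 = 90882; w2·w2 = 11446; μ ≈ 90882/11446 = 7.94007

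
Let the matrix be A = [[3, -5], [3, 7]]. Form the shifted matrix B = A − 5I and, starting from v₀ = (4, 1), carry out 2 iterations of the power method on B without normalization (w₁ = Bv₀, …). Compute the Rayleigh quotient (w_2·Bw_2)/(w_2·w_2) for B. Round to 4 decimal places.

B = A − 5I has rows (-2, -5); (3, 2)
w1 = Bv₀ = (-13, 14)
w2 = Bw1 = (-44, -11)
Bw2 = (143, -154)
w2·Bw2 = -4598; w2·w2 = 2057; μ ≈ -4598/2057 = -2.2353

μ ≈ -2.2353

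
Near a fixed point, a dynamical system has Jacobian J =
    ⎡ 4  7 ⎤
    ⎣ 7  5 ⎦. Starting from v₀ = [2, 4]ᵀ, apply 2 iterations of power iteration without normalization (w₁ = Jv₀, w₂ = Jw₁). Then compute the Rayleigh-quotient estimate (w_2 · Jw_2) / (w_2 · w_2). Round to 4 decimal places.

11.5151

w1 = Jv₀ = (36, 34)
w2 = Jw1 = (382, 422)
Jw2 = (4482, 4784)
w2·Jw2 = 382·4482 + 422·4784 = 3730972; w2·w2 = 382·382 + 422·422 = 324008
λ ≈ 3730972/324008 = 11.5151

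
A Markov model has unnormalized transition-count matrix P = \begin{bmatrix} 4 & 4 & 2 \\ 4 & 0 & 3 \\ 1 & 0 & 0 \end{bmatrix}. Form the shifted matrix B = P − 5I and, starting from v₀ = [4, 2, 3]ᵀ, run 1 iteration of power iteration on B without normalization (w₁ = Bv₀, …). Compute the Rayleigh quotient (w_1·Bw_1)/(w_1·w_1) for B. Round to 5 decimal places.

B = P − 5I has rows (-1, 4, 2); (4, -5, 3); (1, 0, -5)
w1 = Bv₀ = ((-1)·4 + 4·2 + 2·3; 4·4 + (-5)·2 + 3·3; 1·4 + 0·2 + (-5)·3) = (10, 15, -11)
Bw1 = (28, -68, 65)
w1·Bw1 = -1455; w1·w1 = 446; μ ≈ -1455/446 = -3.26233

-3.26233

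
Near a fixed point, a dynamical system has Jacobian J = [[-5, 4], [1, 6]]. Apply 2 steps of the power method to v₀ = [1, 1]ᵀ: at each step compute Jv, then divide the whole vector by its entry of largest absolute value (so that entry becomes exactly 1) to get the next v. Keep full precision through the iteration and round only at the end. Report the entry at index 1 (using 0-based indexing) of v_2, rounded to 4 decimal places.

Jv0 = (-1.00000, 7.00000); divide by 7.00000 → v1 = (-0.14286, 1.00000)
Jv1 = (4.71429, 5.85714); divide by 5.85714 → v2 = (0.80488, 1.00000)
Requested entry of v2: 41/41 = 1.0000

1.0000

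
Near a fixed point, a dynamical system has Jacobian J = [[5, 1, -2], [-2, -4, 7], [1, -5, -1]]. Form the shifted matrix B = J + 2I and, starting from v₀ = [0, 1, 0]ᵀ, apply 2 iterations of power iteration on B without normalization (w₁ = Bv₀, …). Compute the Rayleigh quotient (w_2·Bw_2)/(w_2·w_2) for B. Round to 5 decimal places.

-0.41333

B = J + 2I has rows (7, 1, -2); (-2, -2, 7); (1, -5, 1)
w1 = Bv₀ = (7·0 + 1·1 + (-2)·0; (-2)·0 + (-2)·1 + 7·0; 1·0 + (-5)·1 + 1·0) = (1, -2, -5)
w2 = Bw1 = (7·1 + 1·(-2) + (-2)·(-5); (-2)·1 + (-2)·(-2) + 7·(-5); 1·1 + (-5)·(-2) + 1·(-5)) = (15, -33, 6)
Bw2 = (60, 78, 186)
w2·Bw2 = -558; w2·w2 = 1350; μ ≈ -558/1350 = -0.41333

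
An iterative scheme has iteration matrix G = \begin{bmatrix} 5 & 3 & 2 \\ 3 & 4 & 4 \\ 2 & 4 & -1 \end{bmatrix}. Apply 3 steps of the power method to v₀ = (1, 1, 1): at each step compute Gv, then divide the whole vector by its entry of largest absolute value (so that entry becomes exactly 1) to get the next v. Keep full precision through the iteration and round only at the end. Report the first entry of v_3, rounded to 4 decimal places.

Gv0 = (10.00000, 11.00000, 5.00000); divide by 11.00000 → v1 = (0.90909, 1.00000, 0.45455)
Gv1 = (8.45455, 8.54545, 5.36364); divide by 8.54545 → v2 = (0.98936, 1.00000, 0.62766)
Gv2 = (9.20213, 9.47872, 5.35106); divide by 9.47872 → v3 = (0.97082, 1.00000, 0.56453)
Requested entry of v3: 865/891 = 0.9708

0.9708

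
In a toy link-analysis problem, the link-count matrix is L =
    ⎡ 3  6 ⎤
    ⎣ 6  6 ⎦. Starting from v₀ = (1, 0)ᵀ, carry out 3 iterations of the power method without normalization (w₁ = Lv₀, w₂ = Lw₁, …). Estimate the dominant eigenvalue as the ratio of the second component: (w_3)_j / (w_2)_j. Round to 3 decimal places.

w1 = Lv₀ = (3·1 + 6·0; 6·1 + 6·0) = (3, 6)
w2 = Lw1 = (3·3 + 6·6; 6·3 + 6·6) = (45, 54)
w3 = Lw2 = (459, 594)
Ratio at component: 594 / 54 = 11.000

11.000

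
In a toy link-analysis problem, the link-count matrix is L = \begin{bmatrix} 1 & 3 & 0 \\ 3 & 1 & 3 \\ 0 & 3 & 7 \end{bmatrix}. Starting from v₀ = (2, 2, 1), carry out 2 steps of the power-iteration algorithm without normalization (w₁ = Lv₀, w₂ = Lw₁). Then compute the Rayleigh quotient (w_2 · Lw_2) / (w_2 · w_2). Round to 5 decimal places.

w1 = Lv₀ = (1·2 + 3·2 + 0·1; 3·2 + 1·2 + 3·1; 0·2 + 3·2 + 7·1) = (8, 11, 13)
w2 = Lw1 = (1·8 + 3·11 + 0·13; 3·8 + 1·11 + 3·13; 0·8 + 3·11 + 7·13) = (41, 74, 124)
Lw2 = (263, 569, 1090)
w2·Lw2 = 41·263 + 74·569 + 124·1090 = 188049; w2·w2 = 41·41 + 74·74 + 124·124 = 22533
λ ≈ 188049/22533 = 8.34549

8.34549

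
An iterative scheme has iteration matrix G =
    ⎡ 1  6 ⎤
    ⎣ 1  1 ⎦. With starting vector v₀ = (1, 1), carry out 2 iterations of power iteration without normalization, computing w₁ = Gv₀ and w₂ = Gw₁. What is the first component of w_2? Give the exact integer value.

19

w1 = Gv₀ = (7, 2)
w2 = Gw1 = (19, 9)
The requested component of w2 is 19.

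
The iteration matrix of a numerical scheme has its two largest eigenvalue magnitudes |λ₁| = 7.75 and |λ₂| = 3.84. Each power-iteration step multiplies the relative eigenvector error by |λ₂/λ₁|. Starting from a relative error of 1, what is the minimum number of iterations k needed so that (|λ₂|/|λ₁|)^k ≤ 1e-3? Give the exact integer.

10

|λ₂/λ₁| = 3.84/7.75 = 0.49548
Need k ≥ ln(1e-3) / ln(0.49548) = -6.9078 / -0.7022 ≈ 9.837
Smallest integer k satisfying the bound: 10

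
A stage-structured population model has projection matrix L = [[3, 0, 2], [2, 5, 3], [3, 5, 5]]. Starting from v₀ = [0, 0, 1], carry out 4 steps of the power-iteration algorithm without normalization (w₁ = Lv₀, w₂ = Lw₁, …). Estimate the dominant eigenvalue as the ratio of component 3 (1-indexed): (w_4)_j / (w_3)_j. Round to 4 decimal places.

w1 = Lv₀ = (3·0 + 0·0 + 2·1; 2·0 + 5·0 + 3·1; 3·0 + 5·0 + 5·1) = (2, 3, 5)
w2 = Lw1 = (3·2 + 0·3 + 2·5; 2·2 + 5·3 + 3·5; 3·2 + 5·3 + 5·5) = (16, 34, 46)
w3 = Lw2 = (140, 340, 448)
w4 = Lw3 = (1316, 3324, 4360)
Ratio at component: 4360 / 448 = 9.7321

λ ≈ 9.7321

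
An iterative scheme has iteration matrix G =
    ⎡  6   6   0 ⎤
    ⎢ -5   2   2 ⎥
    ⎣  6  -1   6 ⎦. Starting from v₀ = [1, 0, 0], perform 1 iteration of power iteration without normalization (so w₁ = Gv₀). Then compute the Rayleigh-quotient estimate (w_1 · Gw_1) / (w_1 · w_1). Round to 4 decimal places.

w1 = Gv₀ = (6·1 + 6·0 + 0·0; (-5)·1 + 2·0 + 2·0; 6·1 + (-1)·0 + 6·0) = (6, -5, 6)
Gw1 = (6, -28, 77)
w1·Gw1 = 6·6 + (-5)·(-28) + 6·77 = 638; w1·w1 = 6·6 + (-5)·(-5) + 6·6 = 97
λ ≈ 638/97 = 6.5773

6.5773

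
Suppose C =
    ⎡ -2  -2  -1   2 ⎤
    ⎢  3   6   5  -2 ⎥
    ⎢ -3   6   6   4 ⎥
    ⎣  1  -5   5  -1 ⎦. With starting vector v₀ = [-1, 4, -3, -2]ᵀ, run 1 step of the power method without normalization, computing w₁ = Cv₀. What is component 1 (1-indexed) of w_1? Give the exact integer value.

-7

w1 = Cv₀ = ((-2)·(-1) + (-2)·4 + (-1)·(-3) + 2·(-2); 3·(-1) + 6·4 + 5·(-3) + (-2)·(-2); (-3)·(-1) + 6·4 + 6·(-3) + 4·(-2); 1·(-1) + (-5)·4 + 5·(-3) + (-1)·(-2)) = (-7, 10, 1, -34)
The requested component of w1 is -7.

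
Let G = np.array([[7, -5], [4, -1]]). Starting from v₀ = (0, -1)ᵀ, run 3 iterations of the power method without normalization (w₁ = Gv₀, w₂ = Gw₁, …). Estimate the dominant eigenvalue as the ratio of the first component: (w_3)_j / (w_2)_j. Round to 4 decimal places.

w1 = Gv₀ = (7·0 + (-5)·(-1); 4·0 + (-1)·(-1)) = (5, 1)
w2 = Gw1 = (7·5 + (-5)·1; 4·5 + (-1)·1) = (30, 19)
w3 = Gw2 = (115, 101)
Ratio at component: 115 / 30 = 3.8333

3.8333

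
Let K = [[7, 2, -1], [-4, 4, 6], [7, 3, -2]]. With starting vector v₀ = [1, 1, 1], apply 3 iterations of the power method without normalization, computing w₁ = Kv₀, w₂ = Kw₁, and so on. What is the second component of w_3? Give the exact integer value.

268

w1 = Kv₀ = (7·1 + 2·1 + (-1)·1; (-4)·1 + 4·1 + 6·1; 7·1 + 3·1 + (-2)·1) = (8, 6, 8)
w2 = Kw1 = (7·8 + 2·6 + (-1)·8; (-4)·8 + 4·6 + 6·8; 7·8 + 3·6 + (-2)·8) = (60, 40, 58)
w3 = Kw2 = (442, 268, 424)
The requested component of w3 is 268.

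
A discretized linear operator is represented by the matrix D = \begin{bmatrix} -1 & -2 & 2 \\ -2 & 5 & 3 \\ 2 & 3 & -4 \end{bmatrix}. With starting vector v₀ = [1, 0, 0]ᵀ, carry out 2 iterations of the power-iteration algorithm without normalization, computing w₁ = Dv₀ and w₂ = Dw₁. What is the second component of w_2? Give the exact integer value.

-2

w1 = Dv₀ = (-1, -2, 2)
w2 = Dw1 = (9, -2, -16)
The requested component of w2 is -2.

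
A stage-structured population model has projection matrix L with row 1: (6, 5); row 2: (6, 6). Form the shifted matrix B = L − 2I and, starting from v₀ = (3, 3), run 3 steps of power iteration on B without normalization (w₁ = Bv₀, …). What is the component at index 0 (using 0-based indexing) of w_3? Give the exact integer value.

B = L − 2I has rows (4, 5); (6, 4)
w1 = Bv₀ = (4·3 + 5·3; 6·3 + 4·3) = (27, 30)
w2 = Bw1 = (4·27 + 5·30; 6·27 + 4·30) = (258, 282)
w3 = Bw2 = (2442, 2676)
Requested component of w3: 2442

2442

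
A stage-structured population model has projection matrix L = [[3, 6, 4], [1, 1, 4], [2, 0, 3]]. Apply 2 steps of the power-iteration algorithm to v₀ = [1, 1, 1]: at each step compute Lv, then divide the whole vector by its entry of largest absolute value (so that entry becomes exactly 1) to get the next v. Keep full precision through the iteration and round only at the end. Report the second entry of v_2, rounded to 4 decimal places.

Lv0 = (13.00000, 6.00000, 5.00000); divide by 13.00000 → v1 = (1.00000, 0.46154, 0.38462)
Lv1 = (7.30769, 3.00000, 3.15385); divide by 7.30769 → v2 = (1.00000, 0.41053, 0.43158)
Requested entry of v2: 39/95 = 0.4105

0.4105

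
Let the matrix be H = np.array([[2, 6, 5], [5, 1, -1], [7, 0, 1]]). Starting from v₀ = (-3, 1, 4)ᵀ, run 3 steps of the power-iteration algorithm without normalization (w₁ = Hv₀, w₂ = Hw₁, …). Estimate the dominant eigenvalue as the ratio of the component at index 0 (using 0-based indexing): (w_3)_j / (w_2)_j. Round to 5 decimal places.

w1 = Hv₀ = (2·(-3) + 6·1 + 5·4; 5·(-3) + 1·1 + (-1)·4; 7·(-3) + 0·1 + 1·4) = (20, -18, -17)
w2 = Hw1 = (2·20 + 6·(-18) + 5·(-17); 5·20 + 1·(-18) + (-1)·(-17); 7·20 + 0·(-18) + 1·(-17)) = (-153, 99, 123)
w3 = Hw2 = (903, -789, -948)
Ratio at component: 903 / -153 = -5.90196

-5.90196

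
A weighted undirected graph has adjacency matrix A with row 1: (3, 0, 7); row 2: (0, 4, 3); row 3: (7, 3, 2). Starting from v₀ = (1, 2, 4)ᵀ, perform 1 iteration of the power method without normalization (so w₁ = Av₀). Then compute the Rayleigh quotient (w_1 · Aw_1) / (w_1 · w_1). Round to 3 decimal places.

λ ≈ 9.433

w1 = Av₀ = (3·1 + 0·2 + 7·4; 0·1 + 4·2 + 3·4; 7·1 + 3·2 + 2·4) = (31, 20, 21)
Aw1 = (240, 143, 319)
w1·Aw1 = 31·240 + 20·143 + 21·319 = 16999; w1·w1 = 31·31 + 20·20 + 21·21 = 1802
λ ≈ 16999/1802 = 9.433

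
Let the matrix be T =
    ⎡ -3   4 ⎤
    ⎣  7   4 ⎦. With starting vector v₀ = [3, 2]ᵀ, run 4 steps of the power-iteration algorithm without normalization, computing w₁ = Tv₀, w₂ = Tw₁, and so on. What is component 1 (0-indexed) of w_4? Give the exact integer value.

w1 = Tv₀ = (-1, 29)
w2 = Tw1 = (119, 109)
w3 = Tw2 = (79, 1269)
w4 = Tw3 = (4839, 5629)
The requested component of w4 is 5629.

5629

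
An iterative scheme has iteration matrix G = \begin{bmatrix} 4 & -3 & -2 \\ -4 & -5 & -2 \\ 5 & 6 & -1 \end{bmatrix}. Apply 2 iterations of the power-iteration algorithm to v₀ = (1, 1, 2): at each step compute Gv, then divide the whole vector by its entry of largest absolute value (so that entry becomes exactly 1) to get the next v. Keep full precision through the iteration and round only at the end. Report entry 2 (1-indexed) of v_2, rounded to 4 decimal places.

-0.5784

Gv0 = (-3.00000, -13.00000, 9.00000); divide by -13.00000 → v1 = (0.23077, 1.00000, -0.69231)
Gv1 = (-0.69231, -4.53846, 7.84615); divide by 7.84615 → v2 = (-0.08824, -0.57843, 1.00000)
Requested entry of v2: 59/-102 = -0.5784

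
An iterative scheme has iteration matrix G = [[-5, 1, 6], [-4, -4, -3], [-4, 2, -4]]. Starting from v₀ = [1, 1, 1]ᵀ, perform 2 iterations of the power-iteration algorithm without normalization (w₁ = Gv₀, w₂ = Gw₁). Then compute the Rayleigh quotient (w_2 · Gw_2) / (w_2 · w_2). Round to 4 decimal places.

λ ≈ -2.8723

w1 = Gv₀ = ((-5)·1 + 1·1 + 6·1; (-4)·1 + (-4)·1 + (-3)·1; (-4)·1 + 2·1 + (-4)·1) = (2, -11, -6)
w2 = Gw1 = ((-5)·2 + 1·(-11) + 6·(-6); (-4)·2 + (-4)·(-11) + (-3)·(-6); (-4)·2 + 2·(-11) + (-4)·(-6)) = (-57, 54, -6)
Gw2 = (303, 30, 360)
w2·Gw2 = (-57)·303 + 54·30 + (-6)·360 = -17811; w2·w2 = (-57)·(-57) + 54·54 + (-6)·(-6) = 6201
λ ≈ -17811/6201 = -2.8723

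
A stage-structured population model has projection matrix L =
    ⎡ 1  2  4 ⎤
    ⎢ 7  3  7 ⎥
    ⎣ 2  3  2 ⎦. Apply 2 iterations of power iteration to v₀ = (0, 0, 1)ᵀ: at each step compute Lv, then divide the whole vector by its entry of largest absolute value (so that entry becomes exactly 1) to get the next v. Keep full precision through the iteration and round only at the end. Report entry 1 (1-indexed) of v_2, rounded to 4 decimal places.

Lv0 = (4.00000, 7.00000, 2.00000); divide by 7.00000 → v1 = (0.57143, 1.00000, 0.28571)
Lv1 = (3.71429, 9.00000, 4.71429); divide by 9.00000 → v2 = (0.41270, 1.00000, 0.52381)
Requested entry of v2: 26/63 = 0.4127

0.4127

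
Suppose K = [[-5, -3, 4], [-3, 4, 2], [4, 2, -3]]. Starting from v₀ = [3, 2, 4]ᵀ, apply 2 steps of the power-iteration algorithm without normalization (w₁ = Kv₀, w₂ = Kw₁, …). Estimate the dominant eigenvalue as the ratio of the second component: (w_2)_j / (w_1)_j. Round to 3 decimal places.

w1 = Kv₀ = ((-5)·3 + (-3)·2 + 4·4; (-3)·3 + 4·2 + 2·4; 4·3 + 2·2 + (-3)·4) = (-5, 7, 4)
w2 = Kw1 = ((-5)·(-5) + (-3)·7 + 4·4; (-3)·(-5) + 4·7 + 2·4; 4·(-5) + 2·7 + (-3)·4) = (20, 51, -18)
Ratio at component: 51 / 7 = 7.286

7.286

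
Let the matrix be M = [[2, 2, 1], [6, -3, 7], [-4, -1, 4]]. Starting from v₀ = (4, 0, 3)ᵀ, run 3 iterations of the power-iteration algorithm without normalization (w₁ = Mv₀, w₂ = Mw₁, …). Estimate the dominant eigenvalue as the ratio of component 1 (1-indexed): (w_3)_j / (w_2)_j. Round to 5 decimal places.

w1 = Mv₀ = (11, 45, -4)
w2 = Mw1 = (108, -97, -105)
w3 = Mw2 = (-83, 204, -755)
Ratio at component: -83 / 108 = -0.76852

λ ≈ -0.76852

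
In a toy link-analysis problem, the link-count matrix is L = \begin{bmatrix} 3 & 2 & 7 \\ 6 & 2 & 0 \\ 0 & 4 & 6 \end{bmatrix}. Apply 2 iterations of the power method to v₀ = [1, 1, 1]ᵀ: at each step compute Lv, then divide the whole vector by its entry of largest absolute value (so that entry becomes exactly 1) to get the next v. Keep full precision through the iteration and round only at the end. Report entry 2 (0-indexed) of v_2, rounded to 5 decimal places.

0.75410

Lv0 = (12.000000, 8.000000, 10.000000); divide by 12.000000 → v1 = (1.000000, 0.666667, 0.833333)
Lv1 = (10.166667, 7.333333, 7.666667); divide by 10.166667 → v2 = (1.000000, 0.721311, 0.754098)
Requested entry of v2: 92/122 = 0.75410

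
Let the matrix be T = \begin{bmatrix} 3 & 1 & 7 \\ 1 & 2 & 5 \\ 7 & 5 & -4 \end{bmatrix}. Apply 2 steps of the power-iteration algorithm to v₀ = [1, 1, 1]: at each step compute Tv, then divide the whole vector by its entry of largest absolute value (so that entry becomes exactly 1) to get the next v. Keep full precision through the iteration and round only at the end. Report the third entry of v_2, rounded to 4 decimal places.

Tv0 = (11.00000, 8.00000, 8.00000); divide by 11.00000 → v1 = (1.00000, 0.72727, 0.72727)
Tv1 = (8.81818, 6.09091, 7.72727); divide by 8.81818 → v2 = (1.00000, 0.69072, 0.87629)
Requested entry of v2: 85/97 = 0.8763

0.8763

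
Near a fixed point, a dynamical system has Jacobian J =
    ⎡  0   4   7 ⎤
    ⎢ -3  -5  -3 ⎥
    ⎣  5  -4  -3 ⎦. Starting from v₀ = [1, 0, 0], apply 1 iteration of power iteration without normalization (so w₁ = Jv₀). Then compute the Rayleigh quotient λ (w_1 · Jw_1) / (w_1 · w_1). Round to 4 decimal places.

w1 = Jv₀ = (0, -3, 5)
Jw1 = (23, 0, -3)
w1·Jw1 = 0·23 + (-3)·0 + 5·(-3) = -15; w1·w1 = 0·0 + (-3)·(-3) + 5·5 = 34
λ ≈ -15/34 = -0.4412

λ ≈ -0.4412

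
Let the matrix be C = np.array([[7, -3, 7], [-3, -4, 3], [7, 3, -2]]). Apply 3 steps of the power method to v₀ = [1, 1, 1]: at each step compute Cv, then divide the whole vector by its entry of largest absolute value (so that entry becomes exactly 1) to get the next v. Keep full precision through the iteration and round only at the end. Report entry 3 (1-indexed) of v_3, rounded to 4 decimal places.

Cv0 = (11.00000, -4.00000, 8.00000); divide by 11.00000 → v1 = (1.00000, -0.36364, 0.72727)
Cv1 = (13.18182, 0.63636, 4.45455); divide by 13.18182 → v2 = (1.00000, 0.04828, 0.33793)
Cv2 = (9.22069, -2.17931, 6.46897); divide by 9.22069 → v3 = (1.00000, -0.23635, 0.70157)
Requested entry of v3: 938/1337 = 0.7016

0.7016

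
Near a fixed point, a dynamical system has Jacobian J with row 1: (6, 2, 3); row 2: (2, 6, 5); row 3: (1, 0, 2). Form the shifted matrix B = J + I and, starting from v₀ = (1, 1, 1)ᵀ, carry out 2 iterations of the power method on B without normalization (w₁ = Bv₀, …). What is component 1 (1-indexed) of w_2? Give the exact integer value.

124

B = J + I has rows (7, 2, 3); (2, 7, 5); (1, 0, 3)
w1 = Bv₀ = (7·1 + 2·1 + 3·1; 2·1 + 7·1 + 5·1; 1·1 + 0·1 + 3·1) = (12, 14, 4)
w2 = Bw1 = (7·12 + 2·14 + 3·4; 2·12 + 7·14 + 5·4; 1·12 + 0·14 + 3·4) = (124, 142, 24)
Requested component of w2: 124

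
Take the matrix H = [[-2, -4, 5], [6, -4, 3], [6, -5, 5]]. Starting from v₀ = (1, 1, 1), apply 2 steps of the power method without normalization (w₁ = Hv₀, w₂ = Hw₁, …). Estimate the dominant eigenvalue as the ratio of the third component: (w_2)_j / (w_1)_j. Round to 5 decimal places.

λ ≈ -0.16667

w1 = Hv₀ = ((-2)·1 + (-4)·1 + 5·1; 6·1 + (-4)·1 + 3·1; 6·1 + (-5)·1 + 5·1) = (-1, 5, 6)
w2 = Hw1 = ((-2)·(-1) + (-4)·5 + 5·6; 6·(-1) + (-4)·5 + 3·6; 6·(-1) + (-5)·5 + 5·6) = (12, -8, -1)
Ratio at component: -1 / 6 = -0.16667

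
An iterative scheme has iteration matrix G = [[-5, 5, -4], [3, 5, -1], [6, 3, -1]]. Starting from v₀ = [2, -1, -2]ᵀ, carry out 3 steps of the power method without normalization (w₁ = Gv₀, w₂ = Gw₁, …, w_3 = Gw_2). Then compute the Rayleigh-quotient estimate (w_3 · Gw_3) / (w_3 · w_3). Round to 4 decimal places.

w1 = Gv₀ = ((-5)·2 + 5·(-1) + (-4)·(-2); 3·2 + 5·(-1) + (-1)·(-2); 6·2 + 3·(-1) + (-1)·(-2)) = (-7, 3, 11)
w2 = Gw1 = ((-5)·(-7) + 5·3 + (-4)·11; 3·(-7) + 5·3 + (-1)·11; 6·(-7) + 3·3 + (-1)·11) = (6, -17, -44)
w3 = Gw2 = (61, -23, 29)
Gw3 = (-536, 39, 268)
w3·Gw3 = 61·(-536) + (-23)·39 + 29·268 = -25821; w3·w3 = 61·61 + (-23)·(-23) + 29·29 = 5091
λ ≈ -25821/5091 = -5.0719

λ ≈ -5.0719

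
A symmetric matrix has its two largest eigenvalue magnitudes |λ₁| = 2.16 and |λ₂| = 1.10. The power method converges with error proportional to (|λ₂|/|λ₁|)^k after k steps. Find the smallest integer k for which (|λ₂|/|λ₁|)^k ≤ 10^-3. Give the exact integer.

11

|λ₂/λ₁| = 1.10/2.16 = 0.50926
Need k ≥ ln(10^-3) / ln(0.50926) = -6.9078 / -0.6748 ≈ 10.237
Smallest integer k satisfying the bound: 11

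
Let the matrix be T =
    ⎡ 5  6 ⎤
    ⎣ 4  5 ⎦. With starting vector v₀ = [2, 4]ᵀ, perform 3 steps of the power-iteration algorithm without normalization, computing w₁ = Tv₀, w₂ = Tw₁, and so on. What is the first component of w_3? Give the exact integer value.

3346

w1 = Tv₀ = (34, 28)
w2 = Tw1 = (338, 276)
w3 = Tw2 = (3346, 2732)
The requested component of w3 is 3346.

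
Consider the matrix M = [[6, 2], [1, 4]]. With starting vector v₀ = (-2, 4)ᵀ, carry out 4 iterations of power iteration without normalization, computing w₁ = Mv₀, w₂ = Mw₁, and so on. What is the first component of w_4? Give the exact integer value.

1192

w1 = Mv₀ = (-4, 14)
w2 = Mw1 = (4, 52)
w3 = Mw2 = (128, 212)
w4 = Mw3 = (1192, 976)
The requested component of w4 is 1192.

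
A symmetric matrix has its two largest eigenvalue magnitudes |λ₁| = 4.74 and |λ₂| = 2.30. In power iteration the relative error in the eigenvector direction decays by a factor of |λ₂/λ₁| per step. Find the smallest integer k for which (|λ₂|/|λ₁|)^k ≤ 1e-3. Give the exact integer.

|λ₂/λ₁| = 2.30/4.74 = 0.48523
Need k ≥ ln(1e-3) / ln(0.48523) = -6.9078 / -0.7231 ≈ 9.553
Smallest integer k satisfying the bound: 10

10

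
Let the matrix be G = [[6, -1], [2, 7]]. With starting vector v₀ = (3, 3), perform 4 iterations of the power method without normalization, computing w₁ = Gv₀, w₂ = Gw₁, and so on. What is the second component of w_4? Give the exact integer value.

11931

w1 = Gv₀ = (15, 27)
w2 = Gw1 = (63, 219)
w3 = Gw2 = (159, 1659)
w4 = Gw3 = (-705, 11931)
The requested component of w4 is 11931.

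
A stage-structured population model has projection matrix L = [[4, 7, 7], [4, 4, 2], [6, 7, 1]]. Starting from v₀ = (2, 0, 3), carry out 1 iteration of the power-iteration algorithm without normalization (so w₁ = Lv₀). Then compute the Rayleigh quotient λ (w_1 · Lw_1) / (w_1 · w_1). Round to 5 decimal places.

12.98257

w1 = Lv₀ = (29, 14, 15)
Lw1 = (319, 202, 287)
w1·Lw1 = 29·319 + 14·202 + 15·287 = 16384; w1·w1 = 29·29 + 14·14 + 15·15 = 1262
λ ≈ 16384/1262 = 12.98257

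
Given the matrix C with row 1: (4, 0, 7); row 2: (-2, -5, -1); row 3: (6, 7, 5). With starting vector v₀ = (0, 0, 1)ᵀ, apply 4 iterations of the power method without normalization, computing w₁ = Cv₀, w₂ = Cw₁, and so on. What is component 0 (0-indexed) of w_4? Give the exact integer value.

w1 = Cv₀ = (7, -1, 5)
w2 = Cw1 = (63, -14, 60)
w3 = Cw2 = (672, -116, 580)
w4 = Cw3 = (6748, -1344, 6120)
The requested component of w4 is 6748.

6748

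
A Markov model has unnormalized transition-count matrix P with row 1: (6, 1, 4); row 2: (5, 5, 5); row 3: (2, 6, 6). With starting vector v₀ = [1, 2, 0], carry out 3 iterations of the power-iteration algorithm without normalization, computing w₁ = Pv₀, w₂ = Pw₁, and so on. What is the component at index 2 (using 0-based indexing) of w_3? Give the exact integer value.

w1 = Pv₀ = (6·1 + 1·2 + 4·0; 5·1 + 5·2 + 5·0; 2·1 + 6·2 + 6·0) = (8, 15, 14)
w2 = Pw1 = (6·8 + 1·15 + 4·14; 5·8 + 5·15 + 5·14; 2·8 + 6·15 + 6·14) = (119, 185, 190)
w3 = Pw2 = (1659, 2470, 2488)
The requested component of w3 is 2488.

2488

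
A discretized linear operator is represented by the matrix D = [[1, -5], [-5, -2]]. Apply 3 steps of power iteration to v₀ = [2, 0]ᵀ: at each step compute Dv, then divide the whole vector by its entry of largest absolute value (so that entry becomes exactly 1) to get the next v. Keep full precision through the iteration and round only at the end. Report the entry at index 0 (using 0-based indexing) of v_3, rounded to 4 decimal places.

Dv0 = (2.00000, -10.00000); divide by -10.00000 → v1 = (-0.20000, 1.00000)
Dv1 = (-5.20000, -1.00000); divide by -5.20000 → v2 = (1.00000, 0.19231)
Dv2 = (0.03846, -5.38462); divide by -5.38462 → v3 = (-0.00714, 1.00000)
Requested entry of v3: 2/-280 = -0.0071

-0.0071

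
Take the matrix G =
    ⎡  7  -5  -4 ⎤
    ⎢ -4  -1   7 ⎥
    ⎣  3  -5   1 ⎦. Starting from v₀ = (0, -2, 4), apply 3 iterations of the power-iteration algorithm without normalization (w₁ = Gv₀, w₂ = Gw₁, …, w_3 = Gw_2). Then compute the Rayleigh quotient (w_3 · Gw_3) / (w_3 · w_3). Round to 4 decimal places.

w1 = Gv₀ = (7·0 + (-5)·(-2) + (-4)·4; (-4)·0 + (-1)·(-2) + 7·4; 3·0 + (-5)·(-2) + 1·4) = (-6, 30, 14)
w2 = Gw1 = (7·(-6) + (-5)·30 + (-4)·14; (-4)·(-6) + (-1)·30 + 7·14; 3·(-6) + (-5)·30 + 1·14) = (-248, 92, -154)
w3 = Gw2 = (-1580, -178, -1358)
Gw3 = (-4738, -3008, -5208)
w3·Gw3 = (-1580)·(-4738) + (-178)·(-3008) + (-1358)·(-5208) = 15093928; w3·w3 = (-1580)·(-1580) + (-178)·(-178) + (-1358)·(-1358) = 4372248
λ ≈ 15093928/4372248 = 3.4522

3.4522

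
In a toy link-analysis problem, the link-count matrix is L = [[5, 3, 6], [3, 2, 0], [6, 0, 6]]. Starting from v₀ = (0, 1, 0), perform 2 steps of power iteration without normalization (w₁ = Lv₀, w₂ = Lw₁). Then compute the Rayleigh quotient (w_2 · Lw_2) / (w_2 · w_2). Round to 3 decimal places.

w1 = Lv₀ = (5·0 + 3·1 + 6·0; 3·0 + 2·1 + 0·0; 6·0 + 0·1 + 6·0) = (3, 2, 0)
w2 = Lw1 = (5·3 + 3·2 + 6·0; 3·3 + 2·2 + 0·0; 6·3 + 0·2 + 6·0) = (21, 13, 18)
Lw2 = (252, 89, 234)
w2·Lw2 = 21·252 + 13·89 + 18·234 = 10661; w2·w2 = 21·21 + 13·13 + 18·18 = 934
λ ≈ 10661/934 = 11.414

λ ≈ 11.414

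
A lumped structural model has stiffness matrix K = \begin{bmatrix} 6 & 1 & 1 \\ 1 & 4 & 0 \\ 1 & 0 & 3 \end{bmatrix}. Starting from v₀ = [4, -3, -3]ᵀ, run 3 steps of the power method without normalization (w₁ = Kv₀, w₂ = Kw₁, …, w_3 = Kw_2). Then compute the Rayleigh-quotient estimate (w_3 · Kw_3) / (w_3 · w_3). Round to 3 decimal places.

6.383

w1 = Kv₀ = (18, -8, -5)
w2 = Kw1 = (95, -14, 3)
w3 = Kw2 = (559, 39, 104)
Kw3 = (3497, 715, 871)
w3·Kw3 = 559·3497 + 39·715 + 104·871 = 2073292; w3·w3 = 559·559 + 39·39 + 104·104 = 324818
λ ≈ 2073292/324818 = 6.383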